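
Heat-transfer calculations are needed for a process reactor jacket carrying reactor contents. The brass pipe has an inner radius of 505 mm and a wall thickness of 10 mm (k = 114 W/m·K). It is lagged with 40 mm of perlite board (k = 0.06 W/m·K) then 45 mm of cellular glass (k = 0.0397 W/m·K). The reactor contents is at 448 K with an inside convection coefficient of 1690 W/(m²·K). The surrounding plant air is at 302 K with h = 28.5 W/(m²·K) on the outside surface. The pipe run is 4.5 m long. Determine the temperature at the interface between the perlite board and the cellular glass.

Radial resistances (cylindrical: R_cond = ln(r_o/r_i)/(2πkL), R_conv = 1/(h·2πrL)):
R_inner film = 1/(h_i·2πr₁L) = 1/(1690×2π×0.505×4.5) = 4.144×10^-5 K/W
R_brass pipe wall = ln(515/505)/(2π×114×4.5) = 6.083×10^-6 K/W
R_perlite board = ln(555/515)/(2π×0.06×4.5) = 0.04409 K/W
R_cellular glass = ln(600/555)/(2π×0.0397×4.5) = 0.06945 K/W
R_outer film = 1/(h_o·2πr_oL) = 1/(28.5×2π×0.6×4.5) = 0.002068 K/W
R_total = 0.1157 K/W
Q = ΔT/R_total = 146/0.1157
Q = 1260 W
T_interface = T_inner − Q·ΣR(inner→interface) = 448 − 1260×0.04414

T ≈ 392 K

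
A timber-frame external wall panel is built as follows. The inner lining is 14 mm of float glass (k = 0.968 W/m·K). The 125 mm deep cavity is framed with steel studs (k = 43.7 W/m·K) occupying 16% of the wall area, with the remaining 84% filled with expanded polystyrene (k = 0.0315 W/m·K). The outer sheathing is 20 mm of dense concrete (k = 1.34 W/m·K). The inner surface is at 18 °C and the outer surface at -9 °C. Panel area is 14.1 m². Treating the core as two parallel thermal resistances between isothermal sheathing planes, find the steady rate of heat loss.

Sheathing layers in series; stud and cavity paths in parallel between them.
R_inner = 0.014/(0.968×14.1) = 0.001026 K/W
R_stud  = 0.125/(43.7×0.16×14.1) = 0.001268 K/W
R_cav   = 0.125/(0.0315×0.84×14.1) = 0.335 K/W
1/R_core = 1/R_stud + 1/R_cav → R_core = 0.001263 K/W
R_outer = 0.02/(1.34×14.1) = 0.001059 K/W
R_total = 0.003347 K/W
Q = ΔT/R_total = 27/0.003347

Q ≈ 8070 W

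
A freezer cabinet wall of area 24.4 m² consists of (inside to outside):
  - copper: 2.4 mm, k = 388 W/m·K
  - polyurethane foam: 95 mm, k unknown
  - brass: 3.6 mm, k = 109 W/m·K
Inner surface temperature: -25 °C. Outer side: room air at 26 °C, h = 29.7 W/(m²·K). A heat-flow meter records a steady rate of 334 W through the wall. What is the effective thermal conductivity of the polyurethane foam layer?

Thermal resistances in series:
R_copper = L/(kA) = 0.0024/(388×24.4) = 2.535×10^-7 K/W
R_brass = L/(kA) = 0.0036/(109×24.4) = 1.354×10^-6 K/W
R_outer film = 1/(h_o·A) = 1/(29.7×24.4) = 0.00138 K/W
Sum of known resistances R_other = 0.001382 K/W
Total R = ΔT/Q = 51/334 = 0.1527 K/W
R_polyurethane foam = R_total − R_other = 0.1513 K/W
k = L/(R·A) = 0.095/(0.1513×24.4)

k ≈ 0.0257 W/(m·K)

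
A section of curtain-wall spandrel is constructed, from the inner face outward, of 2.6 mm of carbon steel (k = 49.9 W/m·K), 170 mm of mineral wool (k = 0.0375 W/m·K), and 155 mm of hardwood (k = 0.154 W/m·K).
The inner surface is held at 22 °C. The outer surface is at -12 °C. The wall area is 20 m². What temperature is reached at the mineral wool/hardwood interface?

Treating each layer as a thermal resistance in series:
R_carbon steel = L/(kA) = 0.0026/(49.9×20) = 2.605×10^-6 K/W
R_mineral wool = L/(kA) = 0.17/(0.0375×20) = 0.2267 K/W
R_hardwood = L/(kA) = 0.155/(0.154×20) = 0.05032 K/W
R_total = 0.277 K/W;  Q = ΔT/R_total = 34/0.277 = 122.7 W
T_interface = T_inner − Q·ΣR(inner→interface) = 22 − 123×0.2267

T ≈ -5.82 °C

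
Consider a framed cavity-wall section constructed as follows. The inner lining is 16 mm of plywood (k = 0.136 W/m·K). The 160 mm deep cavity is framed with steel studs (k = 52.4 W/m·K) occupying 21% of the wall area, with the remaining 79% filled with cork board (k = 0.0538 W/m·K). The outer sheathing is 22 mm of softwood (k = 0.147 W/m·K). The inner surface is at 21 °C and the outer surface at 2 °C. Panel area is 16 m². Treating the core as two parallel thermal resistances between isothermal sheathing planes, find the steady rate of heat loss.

Q ≈ 1080 W

Sheathing layers in series; stud and cavity paths in parallel between them.
R_inner = 0.016/(0.136×16) = 0.007353 K/W
R_stud  = 0.16/(52.4×0.21×16) = 9.088×10^-4 K/W
R_cav   = 0.16/(0.0538×0.79×16) = 0.2353 K/W
1/R_core = 1/R_stud + 1/R_cav → R_core = 9.053×10^-4 K/W
R_outer = 0.022/(0.147×16) = 0.009354 K/W
R_total = 0.01761 K/W
Q = ΔT/R_total = 19/0.01761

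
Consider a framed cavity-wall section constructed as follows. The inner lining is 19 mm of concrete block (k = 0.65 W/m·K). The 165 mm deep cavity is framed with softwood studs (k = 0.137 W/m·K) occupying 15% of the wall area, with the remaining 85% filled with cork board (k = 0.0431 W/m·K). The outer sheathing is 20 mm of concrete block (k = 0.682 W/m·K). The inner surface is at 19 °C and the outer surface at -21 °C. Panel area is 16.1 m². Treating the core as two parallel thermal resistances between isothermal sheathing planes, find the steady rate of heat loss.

Q ≈ 219 W

Sheathing layers in series; stud and cavity paths in parallel between them.
R_inner = 0.019/(0.65×16.1) = 0.001816 K/W
R_stud  = 0.165/(0.137×0.15×16.1) = 0.4987 K/W
R_cav   = 0.165/(0.0431×0.85×16.1) = 0.2797 K/W
1/R_core = 1/R_stud + 1/R_cav → R_core = 0.1792 K/W
R_outer = 0.02/(0.682×16.1) = 0.001821 K/W
R_total = 0.1829 K/W
Q = ΔT/R_total = 40/0.1829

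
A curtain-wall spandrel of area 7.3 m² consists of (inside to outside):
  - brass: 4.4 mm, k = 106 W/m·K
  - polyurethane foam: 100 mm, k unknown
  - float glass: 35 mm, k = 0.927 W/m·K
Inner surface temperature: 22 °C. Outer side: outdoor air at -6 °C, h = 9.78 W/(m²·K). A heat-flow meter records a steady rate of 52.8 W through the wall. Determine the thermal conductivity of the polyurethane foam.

Treating each layer as a thermal resistance in series:
R_brass = L/(kA) = 0.0044/(106×7.3) = 5.686×10^-6 K/W
R_float glass = L/(kA) = 0.035/(0.927×7.3) = 0.005172 K/W
R_outer film = 1/(h_o·A) = 1/(9.78×7.3) = 0.01401 K/W
Sum of known resistances R_other = 0.01918 K/W
Total R = ΔT/Q = 28/52.8 = 0.5303 K/W
R_polyurethane foam = R_total − R_other = 0.5111 K/W
k = L/(R·A) = 0.1/(0.5111×7.3)

k ≈ 0.0268 W/(m·K)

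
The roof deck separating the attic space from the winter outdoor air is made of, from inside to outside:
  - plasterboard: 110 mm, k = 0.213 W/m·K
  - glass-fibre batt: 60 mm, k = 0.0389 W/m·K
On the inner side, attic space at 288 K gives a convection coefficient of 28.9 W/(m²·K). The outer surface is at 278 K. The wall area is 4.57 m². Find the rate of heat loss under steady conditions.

Q ≈ 21.8 W

Treating each layer as a thermal resistance in series:
R_inner film = 1/(h_i·A) = 1/(28.9×4.57) = 0.007572 K/W
R_plasterboard = L/(kA) = 0.11/(0.213×4.57) = 0.113 K/W
R_glass-fibre batt = L/(kA) = 0.06/(0.0389×4.57) = 0.3375 K/W
R_total = 0.4581 K/W
Q = ΔT / R_total = 10 / 0.4581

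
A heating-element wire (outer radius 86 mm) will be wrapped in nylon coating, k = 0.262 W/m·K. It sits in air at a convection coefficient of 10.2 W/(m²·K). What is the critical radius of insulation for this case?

r_cr ≈ 25.7 mm

For a cylinder r_cr = k/h = 0.262/10.2
r_cr = 25.7 mm; since the bare radius (86 mm) is above r_cr, any added insulation will reduce heat loss.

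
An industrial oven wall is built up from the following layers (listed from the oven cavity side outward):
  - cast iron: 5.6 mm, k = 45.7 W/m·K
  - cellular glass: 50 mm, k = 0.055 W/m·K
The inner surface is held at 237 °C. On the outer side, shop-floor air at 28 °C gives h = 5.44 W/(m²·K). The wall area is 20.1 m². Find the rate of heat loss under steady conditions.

Model the wall as resistances in series:
R_cast iron = L/(kA) = 0.0056/(45.7×20.1) = 6.096×10^-6 K/W
R_cellular glass = L/(kA) = 0.05/(0.055×20.1) = 0.04523 K/W
R_outer film = 1/(h_o·A) = 1/(5.44×20.1) = 0.009145 K/W
R_total = 0.05438 K/W
Q = ΔT / R_total = 209 / 0.05438

Q ≈ 3840 W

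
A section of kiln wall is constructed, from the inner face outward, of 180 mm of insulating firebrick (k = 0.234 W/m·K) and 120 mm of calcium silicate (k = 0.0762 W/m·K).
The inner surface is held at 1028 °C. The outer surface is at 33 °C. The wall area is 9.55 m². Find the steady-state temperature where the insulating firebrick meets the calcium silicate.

Thermal resistances in series:
R_insulating firebrick = L/(kA) = 0.18/(0.234×9.55) = 0.08055 K/W
R_calcium silicate = L/(kA) = 0.12/(0.0762×9.55) = 0.1649 K/W
R_total = 0.2454 K/W;  Q = ΔT/R_total = 995/0.2454 = 4054 W
T_interface = T_inner − Q·ΣR(inner→interface) = 1028 − 4050×0.08055

T ≈ 701 °C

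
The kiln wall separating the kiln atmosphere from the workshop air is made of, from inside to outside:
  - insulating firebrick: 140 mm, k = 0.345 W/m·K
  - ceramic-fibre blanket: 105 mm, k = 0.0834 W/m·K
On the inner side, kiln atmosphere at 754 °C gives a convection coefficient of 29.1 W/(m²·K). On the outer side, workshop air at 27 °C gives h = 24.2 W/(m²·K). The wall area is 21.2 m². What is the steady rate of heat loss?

Q ≈ 8860 W

Thermal resistances in series:
R_inner film = 1/(h_i·A) = 1/(29.1×21.2) = 0.001621 K/W
R_insulating firebrick = L/(kA) = 0.14/(0.345×21.2) = 0.01914 K/W
R_ceramic-fibre blanket = L/(kA) = 0.105/(0.0834×21.2) = 0.05939 K/W
R_outer film = 1/(h_o·A) = 1/(24.2×21.2) = 0.001949 K/W
R_total = 0.0821 K/W
Q = ΔT / R_total = 727 / 0.0821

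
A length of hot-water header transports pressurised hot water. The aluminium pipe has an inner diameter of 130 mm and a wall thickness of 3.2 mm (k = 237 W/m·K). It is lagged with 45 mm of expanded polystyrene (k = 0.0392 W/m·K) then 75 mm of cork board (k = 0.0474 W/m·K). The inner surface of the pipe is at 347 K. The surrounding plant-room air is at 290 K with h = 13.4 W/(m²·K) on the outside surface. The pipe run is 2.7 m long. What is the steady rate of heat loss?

Q ≈ 40.2 W

Per-layer cylindrical resistances, series-summed:
R_aluminium pipe wall = ln(68.2/65)/(2π×237×2.7) = 1.195×10^-5 K/W
R_expanded polystyrene = ln(113.2/68.2)/(2π×0.0392×2.7) = 0.762 K/W
R_cork board = ln(188.2/113.2)/(2π×0.0474×2.7) = 0.6322 K/W
R_outer film = 1/(h_o·2πr_oL) = 1/(13.4×2π×0.1882×2.7) = 0.02337 K/W
R_total = 1.418 K/W
Q = ΔT/R_total = 57/1.418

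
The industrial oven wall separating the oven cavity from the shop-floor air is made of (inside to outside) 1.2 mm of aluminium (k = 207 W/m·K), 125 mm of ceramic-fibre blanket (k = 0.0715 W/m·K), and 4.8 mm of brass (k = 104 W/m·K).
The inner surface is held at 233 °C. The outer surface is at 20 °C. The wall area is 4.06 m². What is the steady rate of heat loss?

Q ≈ 495 W

Using the resistance-network approach (series):
R_aluminium = L/(kA) = 0.0012/(207×4.06) = 1.428×10^-6 K/W
R_ceramic-fibre blanket = L/(kA) = 0.125/(0.0715×4.06) = 0.4306 K/W
R_brass = L/(kA) = 0.0048/(104×4.06) = 1.137×10^-5 K/W
R_total = 0.4306 K/W
Q = ΔT / R_total = 213 / 0.4306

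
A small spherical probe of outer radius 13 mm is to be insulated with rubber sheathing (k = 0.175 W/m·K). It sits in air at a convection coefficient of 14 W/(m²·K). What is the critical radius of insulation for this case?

For a sphere r_cr = 2k/h = 2×0.175/14
r_cr = 25 mm; since the bare radius (13 mm) is below r_cr, adding a thin layer of insulation will *increase* heat loss.

r_cr ≈ 25 mm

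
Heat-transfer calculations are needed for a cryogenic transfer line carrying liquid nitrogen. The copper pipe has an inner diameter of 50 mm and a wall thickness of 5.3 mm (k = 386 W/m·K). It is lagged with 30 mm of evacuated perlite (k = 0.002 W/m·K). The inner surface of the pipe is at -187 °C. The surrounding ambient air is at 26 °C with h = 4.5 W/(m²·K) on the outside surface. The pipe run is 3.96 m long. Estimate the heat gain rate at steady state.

Treating each annulus and film as a series resistance:
R_copper pipe wall = ln(30.3/25)/(2π×386×3.96) = 2.002×10^-5 K/W
R_evacuated perlite = ln(60.3/30.3)/(2π×0.002×3.96) = 13.83 K/W
R_outer film = 1/(h_o·2πr_oL) = 1/(4.5×2π×0.0603×3.96) = 0.1481 K/W
R_total = 13.98 K/W
Q = ΔT/R_total = 213/13.98

Q ≈ 15.2 W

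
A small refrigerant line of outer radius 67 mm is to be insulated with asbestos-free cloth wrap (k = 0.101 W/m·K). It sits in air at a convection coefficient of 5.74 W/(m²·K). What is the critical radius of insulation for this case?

r_cr ≈ 17.6 mm

For a cylinder r_cr = k/h = 0.101/5.74
r_cr = 17.6 mm; since the bare radius (67 mm) is above r_cr, any added insulation will reduce heat loss.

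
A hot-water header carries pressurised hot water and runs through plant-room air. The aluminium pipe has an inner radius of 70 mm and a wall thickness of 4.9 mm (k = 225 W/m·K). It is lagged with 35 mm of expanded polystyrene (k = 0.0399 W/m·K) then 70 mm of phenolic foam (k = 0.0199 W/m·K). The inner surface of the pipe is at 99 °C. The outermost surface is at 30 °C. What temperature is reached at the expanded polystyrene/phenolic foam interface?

T ≈ 79.7 °C

Radial resistances (cylindrical: R_cond = ln(r_o/r_i)/(2πkL), R_conv = 1/(h·2πrL)):
R_aluminium pipe wall = ln(74.9/70)/(2π×225×1) = 4.786×10^-5 K/W
R_expanded polystyrene = ln(109.9/74.9)/(2π×0.0399×1) = 1.529 K/W
R_phenolic foam = ln(179.9/109.9)/(2π×0.0199×1) = 3.942 K/W
R_total = 5.471 K/W
Q = ΔT/R_total = 69/5.471
Q = 12.6 W/m
T_interface = T_inner − Q·ΣR(inner→interface) = 99 − 12.6×1.529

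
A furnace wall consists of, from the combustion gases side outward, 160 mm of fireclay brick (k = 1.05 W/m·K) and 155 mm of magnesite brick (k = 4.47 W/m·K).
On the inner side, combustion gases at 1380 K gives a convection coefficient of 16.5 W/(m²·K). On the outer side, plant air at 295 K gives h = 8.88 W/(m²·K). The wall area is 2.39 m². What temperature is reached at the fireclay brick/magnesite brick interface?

Treating each layer as a thermal resistance in series:
R_inner film = 1/(h_i·A) = 1/(16.5×2.39) = 0.02536 K/W
R_fireclay brick = L/(kA) = 0.16/(1.05×2.39) = 0.06376 K/W
R_magnesite brick = L/(kA) = 0.155/(4.47×2.39) = 0.01451 K/W
R_outer film = 1/(h_o·A) = 1/(8.88×2.39) = 0.04712 K/W
R_total = 0.1507 K/W;  Q = ΔT/R_total = 1085/0.1507 = 7198 W
T_interface = T_inner − Q·ΣR(inner→interface) = 1380 − 7200×0.08912

T ≈ 739 K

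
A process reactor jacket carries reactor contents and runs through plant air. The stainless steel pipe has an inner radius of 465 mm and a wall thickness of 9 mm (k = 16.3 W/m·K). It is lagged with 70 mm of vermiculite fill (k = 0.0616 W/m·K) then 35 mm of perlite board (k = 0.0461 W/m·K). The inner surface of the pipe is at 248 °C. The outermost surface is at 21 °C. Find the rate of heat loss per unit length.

q′ ≈ 397 W/m

For a radial system each layer contributes R = ln(r_out/r_in)/(2πkL); films add R = 1/(hA).
R_stainless steel pipe wall = ln(474/465)/(2π×16.3×1) = 1.872×10^-4 K/W
R_vermiculite fill = ln(544/474)/(2π×0.0616×1) = 0.3559 K/W
R_perlite board = ln(579/544)/(2π×0.0461×1) = 0.2153 K/W
R_total = 0.5713 K/W
Q = ΔT/R_total = 227/0.5713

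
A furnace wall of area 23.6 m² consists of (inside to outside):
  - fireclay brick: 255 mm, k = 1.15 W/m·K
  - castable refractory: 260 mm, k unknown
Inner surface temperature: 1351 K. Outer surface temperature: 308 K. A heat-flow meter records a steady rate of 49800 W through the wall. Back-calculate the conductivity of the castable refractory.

Thermal resistances in series:
R_fireclay brick = L/(kA) = 0.255/(1.15×23.6) = 0.009396 K/W
Sum of known resistances R_other = 0.009396 K/W
Total R = ΔT/Q = 1043/49800 = 0.02094 K/W
R_castable refractory = R_total − R_other = 0.01155 K/W
k = L/(R·A) = 0.26/(0.01155×23.6)

k ≈ 0.954 W/(m·K)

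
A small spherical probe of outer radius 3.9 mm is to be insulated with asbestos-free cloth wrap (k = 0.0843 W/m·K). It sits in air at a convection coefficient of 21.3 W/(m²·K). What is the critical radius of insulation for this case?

For a sphere r_cr = 2k/h = 2×0.0843/21.3
r_cr = 7.92 mm; since the bare radius (3.9 mm) is below r_cr, adding a thin layer of insulation will *increase* heat loss.

r_cr ≈ 7.92 mm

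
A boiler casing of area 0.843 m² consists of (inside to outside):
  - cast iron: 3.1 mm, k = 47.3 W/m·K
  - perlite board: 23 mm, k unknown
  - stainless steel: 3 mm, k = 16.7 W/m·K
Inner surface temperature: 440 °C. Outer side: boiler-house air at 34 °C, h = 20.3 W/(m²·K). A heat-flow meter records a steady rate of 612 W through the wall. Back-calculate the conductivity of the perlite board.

k ≈ 0.0451 W/(m·K)

Treating each layer as a thermal resistance in series:
R_cast iron = L/(kA) = 0.0031/(47.3×0.843) = 7.775×10^-5 K/W
R_stainless steel = L/(kA) = 0.003/(16.7×0.843) = 2.131×10^-4 K/W
R_outer film = 1/(h_o·A) = 1/(20.3×0.843) = 0.05844 K/W
Sum of known resistances R_other = 0.05873 K/W
Total R = ΔT/Q = 406/612 = 0.6634 K/W
R_perlite board = R_total − R_other = 0.6047 K/W
k = L/(R·A) = 0.023/(0.6047×0.843)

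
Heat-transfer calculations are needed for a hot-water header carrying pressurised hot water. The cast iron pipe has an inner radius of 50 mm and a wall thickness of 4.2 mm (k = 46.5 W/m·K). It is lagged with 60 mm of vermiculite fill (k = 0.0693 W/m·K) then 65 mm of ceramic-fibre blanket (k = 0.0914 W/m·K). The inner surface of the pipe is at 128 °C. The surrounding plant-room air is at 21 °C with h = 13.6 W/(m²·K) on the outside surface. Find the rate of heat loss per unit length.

Per-layer cylindrical resistances, series-summed:
R_cast iron pipe wall = ln(54.2/50)/(2π×46.5×1) = 2.761×10^-4 K/W
R_vermiculite fill = ln(114.2/54.2)/(2π×0.0693×1) = 1.712 K/W
R_ceramic-fibre blanket = ln(179.2/114.2)/(2π×0.0914×1) = 0.7845 K/W
R_outer film = 1/(h_o·2πr_oL) = 1/(13.6×2π×0.1792×1) = 0.0653 K/W
R_total = 2.562 K/W
Q = ΔT/R_total = 107/2.562

q′ ≈ 41.8 W/m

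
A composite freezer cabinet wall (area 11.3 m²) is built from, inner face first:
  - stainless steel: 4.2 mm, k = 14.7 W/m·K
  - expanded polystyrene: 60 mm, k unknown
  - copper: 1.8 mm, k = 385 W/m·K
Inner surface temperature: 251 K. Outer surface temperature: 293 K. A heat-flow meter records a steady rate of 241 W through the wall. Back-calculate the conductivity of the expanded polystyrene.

Using the resistance-network approach (series):
R_stainless steel = L/(kA) = 0.0042/(14.7×11.3) = 2.528×10^-5 K/W
R_copper = L/(kA) = 0.0018/(385×11.3) = 4.137×10^-7 K/W
Sum of known resistances R_other = 2.57×10^-5 K/W
Total R = ΔT/Q = 42/241 = 0.1743 K/W
R_expanded polystyrene = R_total − R_other = 0.1742 K/W
k = L/(R·A) = 0.06/(0.1742×11.3)

k ≈ 0.0305 W/(m·K)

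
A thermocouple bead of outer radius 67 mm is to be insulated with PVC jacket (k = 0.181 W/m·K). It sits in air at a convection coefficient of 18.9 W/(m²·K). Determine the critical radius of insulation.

For a sphere r_cr = 2k/h = 2×0.181/18.9
r_cr = 19.2 mm; since the bare radius (67 mm) is above r_cr, any added insulation will reduce heat loss.

r_cr ≈ 19.2 mm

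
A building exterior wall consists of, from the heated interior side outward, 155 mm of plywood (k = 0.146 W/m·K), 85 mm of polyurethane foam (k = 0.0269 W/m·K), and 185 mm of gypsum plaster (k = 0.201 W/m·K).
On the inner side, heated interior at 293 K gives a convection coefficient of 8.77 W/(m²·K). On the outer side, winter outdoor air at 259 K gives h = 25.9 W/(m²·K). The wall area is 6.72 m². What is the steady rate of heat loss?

Q ≈ 43.2 W

Thermal resistances in series:
R_inner film = 1/(h_i·A) = 1/(8.77×6.72) = 0.01697 K/W
R_plywood = L/(kA) = 0.155/(0.146×6.72) = 0.158 K/W
R_polyurethane foam = L/(kA) = 0.085/(0.0269×6.72) = 0.4702 K/W
R_gypsum plaster = L/(kA) = 0.185/(0.201×6.72) = 0.137 K/W
R_outer film = 1/(h_o·A) = 1/(25.9×6.72) = 0.005746 K/W
R_total = 0.7879 K/W
Q = ΔT / R_total = 34 / 0.7879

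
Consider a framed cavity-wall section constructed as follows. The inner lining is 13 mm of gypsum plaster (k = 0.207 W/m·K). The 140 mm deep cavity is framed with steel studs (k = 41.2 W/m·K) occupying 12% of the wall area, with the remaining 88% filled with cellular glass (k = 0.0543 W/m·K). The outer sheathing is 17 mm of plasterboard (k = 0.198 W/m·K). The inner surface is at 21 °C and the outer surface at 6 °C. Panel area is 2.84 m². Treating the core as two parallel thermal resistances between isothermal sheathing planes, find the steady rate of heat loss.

Q ≈ 241 W

Sheathing layers in series; stud and cavity paths in parallel between them.
R_inner = 0.013/(0.207×2.84) = 0.02211 K/W
R_stud  = 0.14/(41.2×0.12×2.84) = 0.009971 K/W
R_cav   = 0.14/(0.0543×0.88×2.84) = 1.032 K/W
1/R_core = 1/R_stud + 1/R_cav → R_core = 0.009875 K/W
R_outer = 0.017/(0.198×2.84) = 0.03023 K/W
R_total = 0.06222 K/W
Q = ΔT/R_total = 15/0.06222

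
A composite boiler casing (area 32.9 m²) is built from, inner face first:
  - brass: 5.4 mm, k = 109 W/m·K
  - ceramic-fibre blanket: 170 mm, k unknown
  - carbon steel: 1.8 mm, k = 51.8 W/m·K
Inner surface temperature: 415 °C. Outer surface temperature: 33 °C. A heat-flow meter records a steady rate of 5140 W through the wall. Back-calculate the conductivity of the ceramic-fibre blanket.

Series thermal resistances:
R_brass = L/(kA) = 0.0054/(109×32.9) = 1.506×10^-6 K/W
R_carbon steel = L/(kA) = 0.0018/(51.8×32.9) = 1.056×10^-6 K/W
Sum of known resistances R_other = 2.562×10^-6 K/W
Total R = ΔT/Q = 382/5140 = 0.07432 K/W
R_ceramic-fibre blanket = R_total − R_other = 0.07432 K/W
k = L/(R·A) = 0.17/(0.07432×32.9)

k ≈ 0.0695 W/(m·K)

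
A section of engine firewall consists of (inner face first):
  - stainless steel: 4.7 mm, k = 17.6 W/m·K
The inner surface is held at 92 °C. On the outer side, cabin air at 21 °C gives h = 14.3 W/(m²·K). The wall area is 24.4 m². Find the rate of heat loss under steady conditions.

Series thermal resistances:
R_stainless steel = L/(kA) = 0.0047/(17.6×24.4) = 1.094×10^-5 K/W
R_outer film = 1/(h_o·A) = 1/(14.3×24.4) = 0.002866 K/W
R_total = 0.002877 K/W
Q = ΔT / R_total = 71 / 0.002877

Q ≈ 24700 W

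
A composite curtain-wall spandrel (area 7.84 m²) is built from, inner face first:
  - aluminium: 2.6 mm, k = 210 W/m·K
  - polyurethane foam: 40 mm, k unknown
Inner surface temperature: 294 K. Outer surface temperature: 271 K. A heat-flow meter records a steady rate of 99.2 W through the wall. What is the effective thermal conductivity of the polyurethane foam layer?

k ≈ 0.022 W/(m·K)

Model the wall as resistances in series:
R_aluminium = L/(kA) = 0.0026/(210×7.84) = 1.579×10^-6 K/W
Sum of known resistances R_other = 1.579×10^-6 K/W
Total R = ΔT/Q = 23/99.2 = 0.2319 K/W
R_polyurethane foam = R_total − R_other = 0.2319 K/W
k = L/(R·A) = 0.04/(0.2319×7.84)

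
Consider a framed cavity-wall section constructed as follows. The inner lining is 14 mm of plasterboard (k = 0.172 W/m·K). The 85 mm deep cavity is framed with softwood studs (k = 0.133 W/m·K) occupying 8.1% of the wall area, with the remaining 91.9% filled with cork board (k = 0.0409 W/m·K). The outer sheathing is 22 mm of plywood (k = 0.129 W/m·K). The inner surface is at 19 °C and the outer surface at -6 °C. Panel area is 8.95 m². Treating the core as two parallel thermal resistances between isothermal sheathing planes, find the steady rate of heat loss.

Sheathing layers in series; stud and cavity paths in parallel between them.
R_inner = 0.014/(0.172×8.95) = 0.009094 K/W
R_stud  = 0.085/(0.133×0.081×8.95) = 0.8816 K/W
R_cav   = 0.085/(0.0409×0.919×8.95) = 0.2527 K/W
1/R_core = 1/R_stud + 1/R_cav → R_core = 0.1964 K/W
R_outer = 0.022/(0.129×8.95) = 0.01906 K/W
R_total = 0.2245 K/W
Q = ΔT/R_total = 25/0.2245

Q ≈ 111 W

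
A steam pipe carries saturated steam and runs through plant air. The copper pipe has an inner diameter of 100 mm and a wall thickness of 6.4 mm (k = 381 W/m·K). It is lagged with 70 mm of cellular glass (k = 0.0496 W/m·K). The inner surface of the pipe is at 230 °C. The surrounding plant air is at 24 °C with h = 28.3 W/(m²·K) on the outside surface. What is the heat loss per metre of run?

q′ ≈ 78.2 W/m

For a radial system each layer contributes R = ln(r_out/r_in)/(2πkL); films add R = 1/(hA).
R_copper pipe wall = ln(56.4/50)/(2π×381×1) = 5.031×10^-5 K/W
R_cellular glass = ln(126.4/56.4)/(2π×0.0496×1) = 2.589 K/W
R_outer film = 1/(h_o·2πr_oL) = 1/(28.3×2π×0.1264×1) = 0.04449 K/W
R_total = 2.634 K/W
Q = ΔT/R_total = 206/2.634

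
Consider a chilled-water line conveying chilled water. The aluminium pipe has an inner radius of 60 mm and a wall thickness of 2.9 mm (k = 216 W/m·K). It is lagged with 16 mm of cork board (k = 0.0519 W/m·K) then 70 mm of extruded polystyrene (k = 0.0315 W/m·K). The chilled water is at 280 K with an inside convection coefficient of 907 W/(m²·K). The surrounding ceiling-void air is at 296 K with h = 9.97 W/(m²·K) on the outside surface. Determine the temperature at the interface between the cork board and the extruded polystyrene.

Per-layer cylindrical resistances, series-summed:
R_inner film = 1/(h_i·2πr₁L) = 1/(907×2π×0.06×1) = 0.002925 K/W
R_aluminium pipe wall = ln(62.9/60)/(2π×216×1) = 3.478×10^-5 K/W
R_cork board = ln(78.9/62.9)/(2π×0.0519×1) = 0.695 K/W
R_extruded polystyrene = ln(148.9/78.9)/(2π×0.0315×1) = 3.209 K/W
R_outer film = 1/(h_o·2πr_oL) = 1/(9.97×2π×0.1489×1) = 0.1072 K/W
R_total = 4.014 K/W
Q = ΔT/R_total = 16/4.014
Q = 3.99 W/m
T_interface = T_inner + Q·ΣR(inner→interface) = 280 + 3.99×0.698

T ≈ 283 K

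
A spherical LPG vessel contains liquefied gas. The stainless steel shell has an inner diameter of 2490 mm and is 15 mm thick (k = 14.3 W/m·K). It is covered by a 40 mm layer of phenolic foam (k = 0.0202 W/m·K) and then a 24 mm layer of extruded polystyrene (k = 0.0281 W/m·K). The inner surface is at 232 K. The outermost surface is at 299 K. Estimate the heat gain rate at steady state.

Spherical conduction: R = (1/r_in − 1/r_out)/(4πk) per layer; series-sum.
R_stainless steel shell = (1/1.245 − 1/1.26)/(4π×14.3) = 5.321×10^-5 K/W
R_phenolic foam = (1/1.26 − 1/1.3)/(4π×0.0202) = 0.0962 K/W
R_extruded polystyrene = (1/1.3 − 1/1.324)/(4π×0.0281) = 0.03949 K/W
R_total = 0.1357 K/W
Q = ΔT/R_total = 67/0.1357

Q ≈ 494 W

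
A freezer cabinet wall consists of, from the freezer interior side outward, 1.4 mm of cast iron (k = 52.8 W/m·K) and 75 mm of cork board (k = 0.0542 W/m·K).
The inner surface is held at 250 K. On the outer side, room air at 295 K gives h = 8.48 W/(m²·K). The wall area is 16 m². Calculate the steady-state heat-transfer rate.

Q ≈ 479 W

Series thermal resistances:
R_cast iron = L/(kA) = 0.0014/(52.8×16) = 1.657×10^-6 K/W
R_cork board = L/(kA) = 0.075/(0.0542×16) = 0.08649 K/W
R_outer film = 1/(h_o·A) = 1/(8.48×16) = 0.00737 K/W
R_total = 0.09386 K/W
Q = ΔT / R_total = 45 / 0.09386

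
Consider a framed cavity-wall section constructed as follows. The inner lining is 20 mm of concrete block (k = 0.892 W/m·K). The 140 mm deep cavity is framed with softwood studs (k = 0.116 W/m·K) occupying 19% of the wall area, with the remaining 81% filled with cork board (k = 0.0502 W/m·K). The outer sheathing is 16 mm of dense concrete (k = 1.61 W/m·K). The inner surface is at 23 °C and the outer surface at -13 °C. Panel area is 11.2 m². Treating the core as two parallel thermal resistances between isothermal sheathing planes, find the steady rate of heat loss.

Sheathing layers in series; stud and cavity paths in parallel between them.
R_inner = 0.02/(0.892×11.2) = 0.002002 K/W
R_stud  = 0.14/(0.116×0.19×11.2) = 0.5672 K/W
R_cav   = 0.14/(0.0502×0.81×11.2) = 0.3074 K/W
1/R_core = 1/R_stud + 1/R_cav → R_core = 0.1994 K/W
R_outer = 0.016/(1.61×11.2) = 8.873×10^-4 K/W
R_total = 0.2022 K/W
Q = ΔT/R_total = 36/0.2022

Q ≈ 178 W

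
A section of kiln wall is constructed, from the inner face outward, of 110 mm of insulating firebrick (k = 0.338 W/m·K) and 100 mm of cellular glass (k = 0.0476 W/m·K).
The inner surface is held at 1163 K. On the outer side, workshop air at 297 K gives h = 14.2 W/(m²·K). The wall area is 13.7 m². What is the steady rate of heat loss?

Q ≈ 4750 W

Treating each layer as a thermal resistance in series:
R_insulating firebrick = L/(kA) = 0.11/(0.338×13.7) = 0.02376 K/W
R_cellular glass = L/(kA) = 0.1/(0.0476×13.7) = 0.1533 K/W
R_outer film = 1/(h_o·A) = 1/(14.2×13.7) = 0.00514 K/W
R_total = 0.1822 K/W
Q = ΔT / R_total = 866 / 0.1822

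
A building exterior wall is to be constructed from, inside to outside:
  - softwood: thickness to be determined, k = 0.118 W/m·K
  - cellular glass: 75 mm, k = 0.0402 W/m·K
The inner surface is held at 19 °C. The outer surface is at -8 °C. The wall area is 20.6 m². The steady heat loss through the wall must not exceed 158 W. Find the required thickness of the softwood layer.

Model the wall as resistances in series:
R_cellular glass = L/(kA) = 0.075/(0.0402×20.6) = 0.09057 K/W
Sum of the known resistances R_other = 0.09057 K/W
Required total resistance R_tot = ΔT/Q_allow = 27/158 = 0.1709 K/W
R_softwood = R_tot − R_other = 0.08032 K/W
L = R·k·A = 0.08032×0.118×20.6

L ≈ 195 mm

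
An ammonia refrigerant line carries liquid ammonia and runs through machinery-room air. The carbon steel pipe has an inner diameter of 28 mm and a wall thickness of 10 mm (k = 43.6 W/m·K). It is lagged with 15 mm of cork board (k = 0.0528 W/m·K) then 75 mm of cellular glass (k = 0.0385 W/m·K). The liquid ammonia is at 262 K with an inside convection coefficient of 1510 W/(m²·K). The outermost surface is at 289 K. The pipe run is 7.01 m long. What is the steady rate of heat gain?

Q ≈ 32 W

Radial resistances (cylindrical: R_cond = ln(r_o/r_i)/(2πkL), R_conv = 1/(h·2πrL)):
R_inner film = 1/(h_i·2πr₁L) = 1/(1510×2π×0.014×7.01) = 0.001074 K/W
R_carbon steel pipe wall = ln(24/14)/(2π×43.6×7.01) = 2.807×10^-4 K/W
R_cork board = ln(39/24)/(2π×0.0528×7.01) = 0.2088 K/W
R_cellular glass = ln(114/39)/(2π×0.0385×7.01) = 0.6325 K/W
R_total = 0.8427 K/W
Q = ΔT/R_total = 27/0.8427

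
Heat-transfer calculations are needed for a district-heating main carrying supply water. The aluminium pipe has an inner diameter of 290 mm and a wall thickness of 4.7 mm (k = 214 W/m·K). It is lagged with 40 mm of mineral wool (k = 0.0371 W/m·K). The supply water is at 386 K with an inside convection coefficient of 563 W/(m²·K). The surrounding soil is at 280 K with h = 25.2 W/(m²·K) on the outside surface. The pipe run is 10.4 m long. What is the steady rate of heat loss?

Q ≈ 1050 W

Cylindrical conduction, so R = ln(r₂/r₁)/(2πkL) per layer, in series:
R_inner film = 1/(h_i·2πr₁L) = 1/(563×2π×0.145×10.4) = 1.875×10^-4 K/W
R_aluminium pipe wall = ln(149.7/145)/(2π×214×10.4) = 2.281×10^-6 K/W
R_mineral wool = ln(189.7/149.7)/(2π×0.0371×10.4) = 0.09768 K/W
R_outer film = 1/(h_o·2πr_oL) = 1/(25.2×2π×0.1897×10.4) = 0.003201 K/W
R_total = 0.1011 K/W
Q = ΔT/R_total = 106/0.1011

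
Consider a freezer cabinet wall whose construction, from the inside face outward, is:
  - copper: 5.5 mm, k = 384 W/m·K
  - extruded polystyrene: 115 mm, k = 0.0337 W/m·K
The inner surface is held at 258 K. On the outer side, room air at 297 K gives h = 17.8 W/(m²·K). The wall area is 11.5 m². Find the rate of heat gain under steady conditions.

Series thermal resistances:
R_copper = L/(kA) = 0.0055/(384×11.5) = 1.245×10^-6 K/W
R_extruded polystyrene = L/(kA) = 0.115/(0.0337×11.5) = 0.2967 K/W
R_outer film = 1/(h_o·A) = 1/(17.8×11.5) = 0.004885 K/W
R_total = 0.3016 K/W
Q = ΔT / R_total = 39 / 0.3016

Q ≈ 129 W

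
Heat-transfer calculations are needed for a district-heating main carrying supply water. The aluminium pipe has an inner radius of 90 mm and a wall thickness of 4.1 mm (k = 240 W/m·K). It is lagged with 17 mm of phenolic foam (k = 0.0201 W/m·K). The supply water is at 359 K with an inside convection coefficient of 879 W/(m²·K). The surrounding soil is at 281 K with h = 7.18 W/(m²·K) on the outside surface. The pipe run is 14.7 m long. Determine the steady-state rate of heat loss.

Q ≈ 756 W

Cylindrical conduction, so R = ln(r₂/r₁)/(2πkL) per layer, in series:
R_inner film = 1/(h_i·2πr₁L) = 1/(879×2π×0.09×14.7) = 1.369×10^-4 K/W
R_aluminium pipe wall = ln(94.1/90)/(2π×240×14.7) = 2.01×10^-6 K/W
R_phenolic foam = ln(111.1/94.1)/(2π×0.0201×14.7) = 0.08946 K/W
R_outer film = 1/(h_o·2πr_oL) = 1/(7.18×2π×0.1111×14.7) = 0.01357 K/W
R_total = 0.1032 K/W
Q = ΔT/R_total = 78/0.1032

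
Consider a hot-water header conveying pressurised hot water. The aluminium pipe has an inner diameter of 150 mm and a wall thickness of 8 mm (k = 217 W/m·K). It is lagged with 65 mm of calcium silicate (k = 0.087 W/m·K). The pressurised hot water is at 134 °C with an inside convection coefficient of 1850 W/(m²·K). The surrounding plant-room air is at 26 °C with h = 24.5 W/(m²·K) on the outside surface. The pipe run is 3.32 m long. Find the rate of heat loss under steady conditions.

Q ≈ 325 W

Cylindrical conduction, so R = ln(r₂/r₁)/(2πkL) per layer, in series:
R_inner film = 1/(h_i·2πr₁L) = 1/(1850×2π×0.075×3.32) = 3.455×10^-4 K/W
R_aluminium pipe wall = ln(83/75)/(2π×217×3.32) = 2.239×10^-5 K/W
R_calcium silicate = ln(148/83)/(2π×0.087×3.32) = 0.3187 K/W
R_outer film = 1/(h_o·2πr_oL) = 1/(24.5×2π×0.148×3.32) = 0.01322 K/W
R_total = 0.3323 K/W
Q = ΔT/R_total = 108/0.3323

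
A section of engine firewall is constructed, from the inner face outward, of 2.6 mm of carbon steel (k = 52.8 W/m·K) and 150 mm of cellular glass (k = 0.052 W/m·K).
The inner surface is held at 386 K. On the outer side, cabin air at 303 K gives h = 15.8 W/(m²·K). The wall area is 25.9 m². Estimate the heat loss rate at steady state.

Series thermal resistances:
R_carbon steel = L/(kA) = 0.0026/(52.8×25.9) = 1.901×10^-6 K/W
R_cellular glass = L/(kA) = 0.15/(0.052×25.9) = 0.1114 K/W
R_outer film = 1/(h_o·A) = 1/(15.8×25.9) = 0.002444 K/W
R_total = 0.1138 K/W
Q = ΔT / R_total = 83 / 0.1138

Q ≈ 729 W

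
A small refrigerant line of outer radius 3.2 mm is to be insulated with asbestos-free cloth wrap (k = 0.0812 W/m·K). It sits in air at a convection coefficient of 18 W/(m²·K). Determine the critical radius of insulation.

For a cylinder r_cr = k/h = 0.0812/18
r_cr = 4.51 mm; since the bare radius (3.2 mm) is below r_cr, adding a thin layer of insulation will *increase* heat loss.

r_cr ≈ 4.51 mm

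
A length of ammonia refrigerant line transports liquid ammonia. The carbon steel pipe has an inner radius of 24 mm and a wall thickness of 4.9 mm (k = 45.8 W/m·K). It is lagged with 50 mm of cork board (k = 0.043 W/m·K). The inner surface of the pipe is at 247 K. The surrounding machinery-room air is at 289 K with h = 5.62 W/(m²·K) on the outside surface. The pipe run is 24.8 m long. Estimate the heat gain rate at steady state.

Q ≈ 255 W

For a radial system each layer contributes R = ln(r_out/r_in)/(2πkL); films add R = 1/(hA).
R_carbon steel pipe wall = ln(28.9/24)/(2π×45.8×24.8) = 2.603×10^-5 K/W
R_cork board = ln(78.9/28.9)/(2π×0.043×24.8) = 0.1499 K/W
R_outer film = 1/(h_o·2πr_oL) = 1/(5.62×2π×0.0789×24.8) = 0.01447 K/W
R_total = 0.1644 K/W
Q = ΔT/R_total = 42/0.1644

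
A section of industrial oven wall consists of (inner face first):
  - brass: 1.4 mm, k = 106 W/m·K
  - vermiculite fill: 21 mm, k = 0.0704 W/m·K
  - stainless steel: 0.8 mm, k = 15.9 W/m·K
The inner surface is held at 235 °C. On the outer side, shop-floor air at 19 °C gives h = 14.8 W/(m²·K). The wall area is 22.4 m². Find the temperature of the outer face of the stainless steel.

Thermal resistances in series:
R_brass = L/(kA) = 0.0014/(106×22.4) = 5.896×10^-7 K/W
R_vermiculite fill = L/(kA) = 0.021/(0.0704×22.4) = 0.01332 K/W
R_stainless steel = L/(kA) = 0.0008/(15.9×22.4) = 2.246×10^-6 K/W
R_outer film = 1/(h_o·A) = 1/(14.8×22.4) = 0.003016 K/W
R_total = 0.01634 K/W;  Q = ΔT/R_total = 216/0.01634 = 13220 W
T_interface = T_inner − Q·ΣR(inner→interface) = 235 − 13200×0.01332

T ≈ 58.9 °C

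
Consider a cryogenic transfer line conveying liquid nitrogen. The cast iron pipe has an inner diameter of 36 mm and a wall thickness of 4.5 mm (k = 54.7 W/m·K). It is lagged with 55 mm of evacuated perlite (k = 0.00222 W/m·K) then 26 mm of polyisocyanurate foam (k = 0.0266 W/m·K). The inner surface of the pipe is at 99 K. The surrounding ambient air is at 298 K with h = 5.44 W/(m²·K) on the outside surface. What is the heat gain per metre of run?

q′ ≈ 2.19 W/m

Treating each annulus and film as a series resistance:
R_cast iron pipe wall = ln(22.5/18)/(2π×54.7×1) = 6.493×10^-4 K/W
R_evacuated perlite = ln(77.5/22.5)/(2π×0.00222×1) = 88.67 K/W
R_polyisocyanurate foam = ln(103.5/77.5)/(2π×0.0266×1) = 1.731 K/W
R_outer film = 1/(h_o·2πr_oL) = 1/(5.44×2π×0.1035×1) = 0.2827 K/W
R_total = 90.68 K/W
Q = ΔT/R_total = 199/90.68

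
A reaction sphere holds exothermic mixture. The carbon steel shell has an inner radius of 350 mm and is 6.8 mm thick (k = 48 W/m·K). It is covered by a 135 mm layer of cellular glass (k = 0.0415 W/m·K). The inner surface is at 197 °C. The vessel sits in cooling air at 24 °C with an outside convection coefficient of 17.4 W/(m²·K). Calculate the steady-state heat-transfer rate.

Q ≈ 116 W

For a spherical shell R = (1/r₁ − 1/r₂)/(4πk); film R = 1/(h·4πr²). In series:
R_carbon steel shell = (1/0.35 − 1/0.3568)/(4π×48) = 9.027×10^-5 K/W
R_cellular glass = (1/0.3568 − 1/0.4918)/(4π×0.0415) = 1.475 K/W
R_outer film = 1/(h·4πr_o²) = 1/(17.4×4π×0.4918²) = 0.01891 K/W
R_total = 1.494 K/W
Q = ΔT/R_total = 173/1.494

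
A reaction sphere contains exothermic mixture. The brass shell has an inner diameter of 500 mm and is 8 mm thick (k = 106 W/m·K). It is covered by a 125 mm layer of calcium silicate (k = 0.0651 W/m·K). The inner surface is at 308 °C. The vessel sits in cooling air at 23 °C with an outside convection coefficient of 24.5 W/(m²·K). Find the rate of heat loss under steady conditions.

Q ≈ 182 W

Spherical conduction: R = (1/r_in − 1/r_out)/(4πk) per layer; series-sum.
R_brass shell = (1/0.25 − 1/0.258)/(4π×106) = 9.311×10^-5 K/W
R_calcium silicate = (1/0.258 − 1/0.383)/(4π×0.0651) = 1.546 K/W
R_outer film = 1/(h·4πr_o²) = 1/(24.5×4π×0.383²) = 0.02214 K/W
R_total = 1.569 K/W
Q = ΔT/R_total = 285/1.569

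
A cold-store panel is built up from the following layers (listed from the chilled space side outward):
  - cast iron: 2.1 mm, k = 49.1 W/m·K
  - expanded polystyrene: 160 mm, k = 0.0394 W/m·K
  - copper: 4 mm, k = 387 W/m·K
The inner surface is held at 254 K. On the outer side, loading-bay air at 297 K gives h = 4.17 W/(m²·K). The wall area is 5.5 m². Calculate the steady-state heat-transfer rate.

Q ≈ 55 W

Using the resistance-network approach (series):
R_cast iron = L/(kA) = 0.0021/(49.1×5.5) = 7.776×10^-6 K/W
R_expanded polystyrene = L/(kA) = 0.16/(0.0394×5.5) = 0.7383 K/W
R_copper = L/(kA) = 0.004/(387×5.5) = 1.879×10^-6 K/W
R_outer film = 1/(h_o·A) = 1/(4.17×5.5) = 0.0436 K/W
R_total = 0.782 K/W
Q = ΔT / R_total = 43 / 0.782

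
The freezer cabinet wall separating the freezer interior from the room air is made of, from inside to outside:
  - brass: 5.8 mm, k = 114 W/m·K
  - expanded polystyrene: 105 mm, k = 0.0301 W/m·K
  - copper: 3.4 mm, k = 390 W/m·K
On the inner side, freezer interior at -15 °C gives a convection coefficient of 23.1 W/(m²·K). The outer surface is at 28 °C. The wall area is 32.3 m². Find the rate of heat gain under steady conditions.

Model the wall as resistances in series:
R_inner film = 1/(h_i·A) = 1/(23.1×32.3) = 0.00134 K/W
R_brass = L/(kA) = 0.0058/(114×32.3) = 1.575×10^-6 K/W
R_expanded polystyrene = L/(kA) = 0.105/(0.0301×32.3) = 0.108 K/W
R_copper = L/(kA) = 0.0034/(390×32.3) = 2.699×10^-7 K/W
R_total = 0.1093 K/W
Q = ΔT / R_total = 43 / 0.1093

Q ≈ 393 W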